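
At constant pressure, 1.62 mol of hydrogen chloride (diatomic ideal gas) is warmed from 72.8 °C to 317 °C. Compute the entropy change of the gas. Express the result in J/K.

In kelvin: T₁ = 345.95 K, T₂ = 590.15 K. At constant pressure, ΔS = nC_p ln(T₂/T₁) with C_p = 7R/2 = 29.1 J mol⁻¹ K⁻¹.
ΔS = 1.62 × 29.1 × ln(590.15/345.95) = 25.2 J/K.

ΔS = 25.2 J/K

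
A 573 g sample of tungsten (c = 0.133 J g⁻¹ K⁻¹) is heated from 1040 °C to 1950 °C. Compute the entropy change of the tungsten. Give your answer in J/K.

In kelvin: T₁ = 1313.15 K, T₂ = 2223.15 K. ΔS = ∫dQ_rev/T = m c ln(T₂/T₁) = 573 × 0.133 × ln(2223.15/1313.15) = 40.1 J/K.

ΔS = 40.1 J/K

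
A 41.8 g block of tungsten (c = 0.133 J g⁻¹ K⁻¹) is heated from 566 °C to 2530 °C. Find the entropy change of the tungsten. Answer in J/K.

ΔS = 6.71 J/K

In kelvin: T₁ = 839.15 K, T₂ = 2803.15 K. ΔS = ∫dQ_rev/T = m c ln(T₂/T₁) = 41.8 × 0.133 × ln(2803.15/839.15) = 6.71 J/K.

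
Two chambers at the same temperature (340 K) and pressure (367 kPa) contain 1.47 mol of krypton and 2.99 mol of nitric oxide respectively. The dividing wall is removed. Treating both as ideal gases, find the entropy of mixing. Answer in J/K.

Mole fractions: x_A = 1.47/4.46 = 0.33, x_B = 0.67.
ΔS_mix = −R(n_A ln x_A + n_B ln x_B) = −8.314 × (1.47 ln 0.33 + 2.99 ln 0.67) = 23.5 J/K.

ΔS_mix = 23.5 J/K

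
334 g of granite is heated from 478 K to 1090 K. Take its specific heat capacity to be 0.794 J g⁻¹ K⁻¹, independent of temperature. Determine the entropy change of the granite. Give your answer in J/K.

ΔS = 219 J/K

ΔS = ∫dQ_rev/T = m c ln(T₂/T₁) = 334 × 0.794 × ln(1090/478) = 219 J/K.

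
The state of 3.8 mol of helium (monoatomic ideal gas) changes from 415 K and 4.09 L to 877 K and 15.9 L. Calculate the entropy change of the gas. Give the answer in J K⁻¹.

ΔS = 78.4 J/K

Entropy is a state function: ΔS = nC_V ln(T₂/T₁) + nR ln(V₂/V₁), with C_V = 3R/2 = 12.47 J mol⁻¹ K⁻¹ for a monoatomic ideal gas.
ΔS = 3.8 × [12.47 × ln(877/415) + 8.314 × ln(15.9/4.09)] = 78.4 J/K.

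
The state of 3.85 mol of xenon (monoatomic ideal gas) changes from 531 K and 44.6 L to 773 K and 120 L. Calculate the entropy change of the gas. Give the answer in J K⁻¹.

Entropy is a state function: ΔS = nC_V ln(T₂/T₁) + nR ln(V₂/V₁), with C_V = 3R/2 = 12.47 J mol⁻¹ K⁻¹ for a monoatomic ideal gas.
ΔS = 3.85 × [12.47 × ln(773/531) + 8.314 × ln(120/44.6)] = 49.7 J/K.

ΔS = 49.7 J/K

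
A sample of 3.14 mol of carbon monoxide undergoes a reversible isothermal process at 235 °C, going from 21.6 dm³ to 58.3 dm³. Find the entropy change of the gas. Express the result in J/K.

ΔS_gas = 25.9 J/K

For an isothermal ideal gas ΔS_gas = nR ln(V₂/V₁) = 3.14 × 8.314 × ln(58.3/21.6) = 25.9 J/K.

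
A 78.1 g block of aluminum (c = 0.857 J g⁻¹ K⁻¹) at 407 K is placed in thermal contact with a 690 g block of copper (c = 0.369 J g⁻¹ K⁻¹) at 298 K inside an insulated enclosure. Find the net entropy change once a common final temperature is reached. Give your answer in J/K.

Energy balance: T_f = (m₁c₁T₁ + m₂c₂T₂)/(m₁c₁ + m₂c₂) = 320.69 K.
ΔS₁ = m₁c₁ ln(T_f/T₁) = 66.9317 × ln(320.69/407) = -15.95 J/K.
ΔS₂ = m₂c₂ ln(T_f/T₂) = 254.61 × ln(320.69/298) = 18.68 J/K.
ΔS_total = -15.95 + 18.68 = 2.73 J/K.

ΔS_total = 2.73 J/K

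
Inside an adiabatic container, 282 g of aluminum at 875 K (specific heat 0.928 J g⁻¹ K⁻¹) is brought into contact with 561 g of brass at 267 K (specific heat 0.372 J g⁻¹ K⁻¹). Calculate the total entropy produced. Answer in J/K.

ΔS_total = 74.3 J/K

Energy balance: T_f = (m₁c₁T₁ + m₂c₂T₂)/(m₁c₁ + m₂c₂) = 605.26 K.
ΔS₁ = m₁c₁ ln(T_f/T₁) = 261.696 × ln(605.26/875) = -96.454 J/K.
ΔS₂ = m₂c₂ ln(T_f/T₂) = 208.692 × ln(605.26/267) = 170.79 J/K.
ΔS_total = -96.454 + 170.79 = 74.3 J/K.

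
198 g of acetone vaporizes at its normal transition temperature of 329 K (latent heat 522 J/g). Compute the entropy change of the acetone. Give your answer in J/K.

ΔS = 314 J/K

Heat absorbed by the substance: Q = mL = 198 × 522 = 103356 J.
At constant T, ΔS = Q_rev/T = 103356 / 329 = 314 J/K.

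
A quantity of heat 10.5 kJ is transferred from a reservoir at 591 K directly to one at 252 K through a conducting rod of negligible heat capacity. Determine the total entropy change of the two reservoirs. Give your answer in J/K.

ΔS_hot = −Q/T_H = −10500/591 = -17.77 J/K and ΔS_cold = +Q/T_C = 10500/252 = 41.67 J/K.
ΔS_total = -17.77 + 41.67 = 23.9 J/K, positive as the second law requires.

ΔS_total = 23.9 J/K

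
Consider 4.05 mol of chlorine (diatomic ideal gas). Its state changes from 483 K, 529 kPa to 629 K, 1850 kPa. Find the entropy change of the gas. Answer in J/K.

ΔS = -11 J/K

ΔS = nC_p ln(T₂/T₁) − nR ln(P₂/P₁), with C_p = 7R/2 = 29.1 J mol⁻¹ K⁻¹ for a diatomic ideal gas.
ΔS = 4.05 × [29.1 × ln(629/483) − 8.314 × ln(1850/529)] = -11 J/K.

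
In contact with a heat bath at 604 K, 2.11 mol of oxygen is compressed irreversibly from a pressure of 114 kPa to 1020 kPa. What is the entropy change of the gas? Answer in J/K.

ΔS_gas = -38.4 J/K

Entropy is a state function, so ΔS_gas depends only on the end states.
For an isothermal ideal gas ΔS_gas = nR ln(P₁/P₂) = 2.11 × 8.314 × ln(114/1020) = -38.4 J/K.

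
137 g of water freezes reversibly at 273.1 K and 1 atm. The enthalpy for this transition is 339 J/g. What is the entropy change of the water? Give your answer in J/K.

Heat released by the substance: Q = −mL = −137 × 339 = −46443 J.
At constant T, ΔS = Q_rev/T = −46443 / 273.1 = -170 J/K.

ΔS = -170 J/K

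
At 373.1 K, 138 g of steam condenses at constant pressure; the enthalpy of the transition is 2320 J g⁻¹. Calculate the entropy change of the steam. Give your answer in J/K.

Heat released by the substance: Q = −mL = −138 × 2320 = −320160 J.
At constant T, ΔS = Q_rev/T = −320160 / 373.1 = -858 J/K.

ΔS = -858 J/K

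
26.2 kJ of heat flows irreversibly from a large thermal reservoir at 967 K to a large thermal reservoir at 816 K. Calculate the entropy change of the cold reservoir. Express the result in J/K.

The cold reservoir gains heat Q, so ΔS_cold = +Q/T_C = 26200/816 = 32.1 J/K.

ΔS_cold = 32.1 J/K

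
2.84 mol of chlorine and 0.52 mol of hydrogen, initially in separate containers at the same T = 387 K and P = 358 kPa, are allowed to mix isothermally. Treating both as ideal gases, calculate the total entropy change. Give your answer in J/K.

ΔS_mix = 12 J/K

Mole fractions: x_A = 2.84/3.36 = 0.845, x_B = 0.155.
ΔS_mix = −R(n_A ln x_A + n_B ln x_B) = −8.314 × (2.84 ln 0.845 + 0.52 ln 0.155) = 12 J/K.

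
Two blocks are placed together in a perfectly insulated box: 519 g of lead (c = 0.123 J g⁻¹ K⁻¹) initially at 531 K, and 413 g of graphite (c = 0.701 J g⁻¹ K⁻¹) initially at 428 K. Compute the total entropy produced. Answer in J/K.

ΔS_total = 1.27 J/K

Energy balance: T_f = (m₁c₁T₁ + m₂c₂T₂)/(m₁c₁ + m₂c₂) = 446.61 K.
ΔS₁ = m₁c₁ ln(T_f/T₁) = 63.837 × ln(446.61/531) = -11.05 J/K.
ΔS₂ = m₂c₂ ln(T_f/T₂) = 289.513 × ln(446.61/428) = 12.32 J/K.
ΔS_total = -11.05 + 12.32 = 1.27 J/K.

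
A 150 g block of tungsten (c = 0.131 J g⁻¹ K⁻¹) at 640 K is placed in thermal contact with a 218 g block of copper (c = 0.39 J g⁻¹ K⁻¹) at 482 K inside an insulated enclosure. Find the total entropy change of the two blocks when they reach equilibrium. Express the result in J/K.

ΔS_total = 0.68 J/K

Energy balance: T_f = (m₁c₁T₁ + m₂c₂T₂)/(m₁c₁ + m₂c₂) = 511.66 K.
ΔS₁ = m₁c₁ ln(T_f/T₁) = 19.65 × ln(511.66/640) = -4.3978 J/K.
ΔS₂ = m₂c₂ ln(T_f/T₂) = 85.02 × ln(511.66/482) = 5.0774 J/K.
ΔS_total = -4.3978 + 5.0774 = 0.68 J/K.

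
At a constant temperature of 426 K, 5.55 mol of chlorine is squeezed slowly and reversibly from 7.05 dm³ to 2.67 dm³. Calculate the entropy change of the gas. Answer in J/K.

ΔS_gas = -44.8 J/K

For an isothermal ideal gas ΔS_gas = nR ln(V₂/V₁) = 5.55 × 8.314 × ln(2.67/7.05) = -44.8 J/K.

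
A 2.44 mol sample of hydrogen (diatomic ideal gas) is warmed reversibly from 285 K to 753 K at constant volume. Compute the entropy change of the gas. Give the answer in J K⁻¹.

ΔS = 49.3 J/K

At constant volume, ΔS = nC_V ln(T₂/T₁) with C_V = 5R/2 = 20.79 J mol⁻¹ K⁻¹.
ΔS = 2.44 × 20.79 × ln(753/285) = 49.3 J/K.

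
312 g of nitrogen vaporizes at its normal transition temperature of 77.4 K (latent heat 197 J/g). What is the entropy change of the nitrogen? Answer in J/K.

ΔS = 794 J/K

Heat absorbed by the substance: Q = mL = 312 × 197 = 61464 J.
At constant T, ΔS = Q_rev/T = 61464 / 77.4 = 794 J/K.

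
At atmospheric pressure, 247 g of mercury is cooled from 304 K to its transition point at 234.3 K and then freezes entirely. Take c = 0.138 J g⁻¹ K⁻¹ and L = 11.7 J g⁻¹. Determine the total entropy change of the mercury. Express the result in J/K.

ΔS = -21.2 J/K

Cooling step: ΔS₁ = m c ln(T_tr/T_i) = 247 × 0.138 × ln(234.3/304) = -8.877 J/K.
Phase change: ΔS₂ = −mL/T_tr = −247 × 11.7 / 234.3 = -12.33 J/K.
ΔS_total = (-8.877) + (-12.33) = -21.2 J/K.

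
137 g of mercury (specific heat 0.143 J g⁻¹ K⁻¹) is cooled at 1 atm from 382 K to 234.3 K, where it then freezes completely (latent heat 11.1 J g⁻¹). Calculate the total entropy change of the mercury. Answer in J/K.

Cooling step: ΔS₁ = m c ln(T_tr/T_i) = 137 × 0.143 × ln(234.3/382) = -9.576 J/K.
Phase change: ΔS₂ = −mL/T_tr = −137 × 11.1 / 234.3 = -6.49 J/K.
ΔS_total = (-9.576) + (-6.49) = -16.1 J/K.

ΔS = -16.1 J/K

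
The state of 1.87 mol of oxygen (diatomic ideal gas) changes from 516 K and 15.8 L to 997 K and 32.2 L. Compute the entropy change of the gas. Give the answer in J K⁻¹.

Entropy is a state function: ΔS = nC_V ln(T₂/T₁) + nR ln(V₂/V₁), with C_V = 5R/2 = 20.79 J mol⁻¹ K⁻¹ for a diatomic ideal gas.
ΔS = 1.87 × [20.79 × ln(997/516) + 8.314 × ln(32.2/15.8)] = 36.7 J/K.

ΔS = 36.7 J/K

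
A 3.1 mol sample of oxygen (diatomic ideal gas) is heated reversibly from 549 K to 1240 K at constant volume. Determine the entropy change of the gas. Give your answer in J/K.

ΔS = 52.5 J/K

At constant volume, ΔS = nC_V ln(T₂/T₁) with C_V = 5R/2 = 20.79 J mol⁻¹ K⁻¹.
ΔS = 3.1 × 20.79 × ln(1240/549) = 52.5 J/K.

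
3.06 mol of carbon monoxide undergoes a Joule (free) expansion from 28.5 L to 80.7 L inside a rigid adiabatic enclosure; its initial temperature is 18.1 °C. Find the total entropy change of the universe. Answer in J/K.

No heat is exchanged and no work is done, so the ideal-gas temperature stays constant.
Entropy is a state function; using a reversible isothermal path, ΔS_gas = nR ln(V₂/V₁) = 3.06 × 8.314 × ln(80.7/28.5) = 26.5 J/K.
The insulated surroundings exchange no heat, so ΔS_surr = 0 and ΔS_universe = ΔS_gas.

ΔS_universe = 26.5 J/K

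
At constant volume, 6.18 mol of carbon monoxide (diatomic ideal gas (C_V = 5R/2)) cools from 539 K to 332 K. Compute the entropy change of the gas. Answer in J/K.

At constant volume, ΔS = nC_V ln(T₂/T₁) with C_V = 5R/2 = 20.79 J mol⁻¹ K⁻¹.
ΔS = 6.18 × 20.79 × ln(332/539) = -62.2 J/K.

ΔS = -62.2 J/K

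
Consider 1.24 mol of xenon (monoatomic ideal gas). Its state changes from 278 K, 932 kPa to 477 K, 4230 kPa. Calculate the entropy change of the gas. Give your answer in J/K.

ΔS = nC_p ln(T₂/T₁) − nR ln(P₂/P₁), with C_p = 5R/2 = 20.79 J mol⁻¹ K⁻¹ for a monoatomic ideal gas.
ΔS = 1.24 × [20.79 × ln(477/278) − 8.314 × ln(4230/932)] = -1.68 J/K.

ΔS = -1.68 J/K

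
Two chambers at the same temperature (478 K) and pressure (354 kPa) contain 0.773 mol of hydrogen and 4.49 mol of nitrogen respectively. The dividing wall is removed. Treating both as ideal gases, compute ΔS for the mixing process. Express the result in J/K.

ΔS_mix = 18.3 J/K

Mole fractions: x_A = 0.773/5.26 = 0.147, x_B = 0.853.
ΔS_mix = −R(n_A ln x_A + n_B ln x_B) = −8.314 × (0.773 ln 0.147 + 4.49 ln 0.853) = 18.3 J/K.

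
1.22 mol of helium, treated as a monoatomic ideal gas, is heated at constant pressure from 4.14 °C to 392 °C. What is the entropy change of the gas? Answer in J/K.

ΔS = 22.2 J/K

In kelvin: T₁ = 277.29 K, T₂ = 665.15 K. At constant pressure, ΔS = nC_p ln(T₂/T₁) with C_p = 5R/2 = 20.79 J mol⁻¹ K⁻¹.
ΔS = 1.22 × 20.79 × ln(665.15/277.29) = 22.2 J/K.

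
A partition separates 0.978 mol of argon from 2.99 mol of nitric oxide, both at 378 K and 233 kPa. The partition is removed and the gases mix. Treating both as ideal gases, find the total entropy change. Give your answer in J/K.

Mole fractions: x_A = 0.978/3.97 = 0.246, x_B = 0.754.
ΔS_mix = −R(n_A ln x_A + n_B ln x_B) = −8.314 × (0.978 ln 0.246 + 2.99 ln 0.754) = 18.4 J/K.

ΔS_mix = 18.4 J/K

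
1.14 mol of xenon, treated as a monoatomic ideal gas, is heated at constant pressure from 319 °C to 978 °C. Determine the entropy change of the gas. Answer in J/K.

In kelvin: T₁ = 592.15 K, T₂ = 1251.15 K. At constant pressure, ΔS = nC_p ln(T₂/T₁) with C_p = 5R/2 = 20.79 J mol⁻¹ K⁻¹.
ΔS = 1.14 × 20.79 × ln(1251.15/592.15) = 17.7 J/K.

ΔS = 17.7 J/K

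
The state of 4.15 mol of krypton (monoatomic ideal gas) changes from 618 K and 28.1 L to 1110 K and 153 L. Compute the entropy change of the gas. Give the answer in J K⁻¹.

ΔS = 88.8 J/K

Entropy is a state function: ΔS = nC_V ln(T₂/T₁) + nR ln(V₂/V₁), with C_V = 3R/2 = 12.47 J mol⁻¹ K⁻¹ for a monoatomic ideal gas.
ΔS = 4.15 × [12.47 × ln(1110/618) + 8.314 × ln(153/28.1)] = 88.8 J/K.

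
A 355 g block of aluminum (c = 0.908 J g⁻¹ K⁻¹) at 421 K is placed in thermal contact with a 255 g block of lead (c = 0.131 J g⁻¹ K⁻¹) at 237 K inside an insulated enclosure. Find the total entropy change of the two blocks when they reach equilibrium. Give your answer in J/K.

ΔS_total = 4.29 J/K

Energy balance: T_f = (m₁c₁T₁ + m₂c₂T₂)/(m₁c₁ + m₂c₂) = 403.72 K.
ΔS₁ = m₁c₁ ln(T_f/T₁) = 322.34 × ln(403.72/421) = -13.508 J/K.
ΔS₂ = m₂c₂ ln(T_f/T₂) = 33.405 × ln(403.72/237) = 17.794 J/K.
ΔS_total = -13.508 + 17.794 = 4.29 J/K.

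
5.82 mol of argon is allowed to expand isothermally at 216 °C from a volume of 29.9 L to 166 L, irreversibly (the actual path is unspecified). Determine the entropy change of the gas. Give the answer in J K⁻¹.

ΔS_gas = 82.9 J/K

Entropy is a state function, so ΔS_gas depends only on the end states.
For an isothermal ideal gas ΔS_gas = nR ln(V₂/V₁) = 5.82 × 8.314 × ln(166/29.9) = 82.9 J/K.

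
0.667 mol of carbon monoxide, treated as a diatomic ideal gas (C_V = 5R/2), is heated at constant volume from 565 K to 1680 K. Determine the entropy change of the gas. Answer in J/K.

ΔS = 15.1 J/K

At constant volume, ΔS = nC_V ln(T₂/T₁) with C_V = 5R/2 = 20.79 J mol⁻¹ K⁻¹.
ΔS = 0.667 × 20.79 × ln(1680/565) = 15.1 J/K.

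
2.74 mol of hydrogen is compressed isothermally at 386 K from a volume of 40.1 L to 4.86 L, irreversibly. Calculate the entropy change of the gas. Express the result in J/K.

Entropy is a state function, so ΔS_gas depends only on the end states.
For an isothermal ideal gas ΔS_gas = nR ln(V₂/V₁) = 2.74 × 8.314 × ln(4.86/40.1) = -48.1 J/K.

ΔS_gas = -48.1 J/K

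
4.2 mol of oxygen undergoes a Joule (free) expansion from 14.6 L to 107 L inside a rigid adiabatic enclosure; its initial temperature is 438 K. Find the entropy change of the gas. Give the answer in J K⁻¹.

For an ideal gas in free expansion Q = 0 and W = 0, so T is unchanged.
Entropy is a state function; using a reversible isothermal path, ΔS_gas = nR ln(V₂/V₁) = 4.2 × 8.314 × ln(107/14.6) = 69.6 J/K.

ΔS_gas = 69.6 J/K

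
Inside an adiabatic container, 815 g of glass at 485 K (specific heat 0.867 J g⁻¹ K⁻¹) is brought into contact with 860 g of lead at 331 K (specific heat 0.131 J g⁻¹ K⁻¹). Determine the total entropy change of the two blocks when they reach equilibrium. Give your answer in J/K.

Energy balance: T_f = (m₁c₁T₁ + m₂c₂T₂)/(m₁c₁ + m₂c₂) = 463.82 K.
ΔS₁ = m₁c₁ ln(T_f/T₁) = 706.605 × ln(463.82/485) = -31.55 J/K.
ΔS₂ = m₂c₂ ln(T_f/T₂) = 112.66 × ln(463.82/331) = 38.01 J/K.
ΔS_total = -31.55 + 38.01 = 6.46 J/K.

ΔS_total = 6.46 J/K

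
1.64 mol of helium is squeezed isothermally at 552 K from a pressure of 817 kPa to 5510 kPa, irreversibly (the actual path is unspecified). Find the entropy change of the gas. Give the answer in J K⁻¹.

Entropy is a state function, so ΔS_gas depends only on the end states.
For an isothermal ideal gas ΔS_gas = nR ln(P₁/P₂) = 1.64 × 8.314 × ln(817/5510) = -26 J/K.

ΔS_gas = -26 J/K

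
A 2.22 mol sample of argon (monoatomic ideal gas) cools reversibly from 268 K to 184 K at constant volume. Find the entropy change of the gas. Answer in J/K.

ΔS = -10.4 J/K

At constant volume, ΔS = nC_V ln(T₂/T₁) with C_V = 3R/2 = 12.47 J mol⁻¹ K⁻¹.
ΔS = 2.22 × 12.47 × ln(184/268) = -10.4 J/K.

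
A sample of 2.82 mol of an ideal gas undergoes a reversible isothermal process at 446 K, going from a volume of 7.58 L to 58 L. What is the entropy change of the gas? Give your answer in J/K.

For an isothermal ideal gas ΔS_gas = nR ln(V₂/V₁) = 2.82 × 8.314 × ln(58/7.58) = 47.7 J/K.

ΔS_gas = 47.7 J/K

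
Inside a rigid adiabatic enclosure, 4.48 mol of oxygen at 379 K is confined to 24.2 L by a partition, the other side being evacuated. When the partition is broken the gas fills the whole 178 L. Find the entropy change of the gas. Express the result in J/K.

ΔS_gas = 74.3 J/K

No heat is exchanged and no work is done, so the ideal-gas temperature stays constant.
Entropy is a state function; using a reversible isothermal path, ΔS_gas = nR ln(V₂/V₁) = 4.48 × 8.314 × ln(178/24.2) = 74.3 J/K.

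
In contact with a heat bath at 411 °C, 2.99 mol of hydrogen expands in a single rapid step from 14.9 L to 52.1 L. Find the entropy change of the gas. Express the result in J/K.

ΔS_gas = 31.1 J/K

Entropy is a state function, so ΔS_gas depends only on the end states.
For an isothermal ideal gas ΔS_gas = nR ln(V₂/V₁) = 2.99 × 8.314 × ln(52.1/14.9) = 31.1 J/K.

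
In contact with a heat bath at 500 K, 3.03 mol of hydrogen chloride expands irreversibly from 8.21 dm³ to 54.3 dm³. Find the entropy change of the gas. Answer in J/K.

ΔS_gas = 47.6 J/K

Entropy is a state function, so ΔS_gas depends only on the end states.
For an isothermal ideal gas ΔS_gas = nR ln(V₂/V₁) = 3.03 × 8.314 × ln(54.3/8.21) = 47.6 J/K.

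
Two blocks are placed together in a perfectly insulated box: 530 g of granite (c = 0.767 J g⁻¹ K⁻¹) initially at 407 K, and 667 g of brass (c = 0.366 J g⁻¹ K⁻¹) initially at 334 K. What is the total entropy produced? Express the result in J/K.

Energy balance: T_f = (m₁c₁T₁ + m₂c₂T₂)/(m₁c₁ + m₂c₂) = 379.61 K.
ΔS₁ = m₁c₁ ln(T_f/T₁) = 406.51 × ln(379.61/407) = -28.32 J/K.
ΔS₂ = m₂c₂ ln(T_f/T₂) = 244.122 × ln(379.61/334) = 31.25 J/K.
ΔS_total = -28.32 + 31.25 = 2.93 J/K.

ΔS_total = 2.93 J/K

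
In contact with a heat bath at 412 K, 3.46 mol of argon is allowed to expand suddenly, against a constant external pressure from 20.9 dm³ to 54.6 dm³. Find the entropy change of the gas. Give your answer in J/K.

ΔS_gas = 27.6 J/K

Entropy is a state function, so ΔS_gas depends only on the end states.
For an isothermal ideal gas ΔS_gas = nR ln(V₂/V₁) = 3.46 × 8.314 × ln(54.6/20.9) = 27.6 J/K.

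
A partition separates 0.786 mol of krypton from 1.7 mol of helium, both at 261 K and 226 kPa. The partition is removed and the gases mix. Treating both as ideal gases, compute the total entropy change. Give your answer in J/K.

Mole fractions: x_A = 0.786/2.49 = 0.316, x_B = 0.684.
ΔS_mix = −R(n_A ln x_A + n_B ln x_B) = −8.314 × (0.786 ln 0.316 + 1.7 ln 0.684) = 12.9 J/K.

ΔS_mix = 12.9 J/K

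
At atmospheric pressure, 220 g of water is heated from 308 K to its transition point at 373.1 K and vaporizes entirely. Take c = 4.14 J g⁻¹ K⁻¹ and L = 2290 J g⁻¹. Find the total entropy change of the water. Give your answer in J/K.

ΔS = 1520 J/K

Warming step: ΔS₁ = m c ln(T_tr/T_i) = 220 × 4.14 × ln(373.1/308) = 174.6 J/K.
Phase change: ΔS₂ = +mL/T_tr = 220 × 2290 / 373.1 = 1350 J/K.
ΔS_total = (174.6) + (1350) = 1520 J/K.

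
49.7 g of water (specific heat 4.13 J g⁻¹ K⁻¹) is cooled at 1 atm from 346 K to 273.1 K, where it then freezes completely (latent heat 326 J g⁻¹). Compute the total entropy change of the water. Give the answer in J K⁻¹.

ΔS = -108 J/K

Cooling step: ΔS₁ = m c ln(T_tr/T_i) = 49.7 × 4.13 × ln(273.1/346) = -48.56 J/K.
Phase change: ΔS₂ = −mL/T_tr = −49.7 × 326 / 273.1 = -59.33 J/K.
ΔS_total = (-48.56) + (-59.33) = -108 J/K.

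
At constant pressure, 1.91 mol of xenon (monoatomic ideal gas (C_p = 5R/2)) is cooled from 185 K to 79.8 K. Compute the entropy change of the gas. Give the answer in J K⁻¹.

ΔS = -33.4 J/K

At constant pressure, ΔS = nC_p ln(T₂/T₁) with C_p = 5R/2 = 20.79 J mol⁻¹ K⁻¹.
ΔS = 1.91 × 20.79 × ln(79.8/185) = -33.4 J/K.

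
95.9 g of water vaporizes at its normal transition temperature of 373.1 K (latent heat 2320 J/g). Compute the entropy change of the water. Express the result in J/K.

ΔS = 596 J/K

Heat absorbed by the substance: Q = mL = 95.9 × 2320 = 222488 J.
At constant T, ΔS = Q_rev/T = 222488 / 373.1 = 596 J/K.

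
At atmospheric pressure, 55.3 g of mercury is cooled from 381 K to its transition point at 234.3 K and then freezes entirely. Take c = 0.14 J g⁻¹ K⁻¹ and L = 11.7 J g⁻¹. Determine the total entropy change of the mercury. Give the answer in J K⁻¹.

ΔS = -6.53 J/K

Cooling step: ΔS₁ = m c ln(T_tr/T_i) = 55.3 × 0.14 × ln(234.3/381) = -3.764 J/K.
Phase change: ΔS₂ = −mL/T_tr = −55.3 × 11.7 / 234.3 = -2.761 J/K.
ΔS_total = (-3.764) + (-2.761) = -6.53 J/K.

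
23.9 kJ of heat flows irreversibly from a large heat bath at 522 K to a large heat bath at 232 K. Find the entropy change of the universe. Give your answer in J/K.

ΔS_total = 57.2 J/K

ΔS_hot = −Q/T_H = −23900/522 = -45.79 J/K and ΔS_cold = +Q/T_C = 23900/232 = 103 J/K.
ΔS_total = -45.79 + 103 = 57.2 J/K, positive as the second law requires.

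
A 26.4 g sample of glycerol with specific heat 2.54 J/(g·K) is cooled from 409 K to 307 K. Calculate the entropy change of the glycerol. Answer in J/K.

ΔS = ∫dQ_rev/T = m c ln(T₂/T₁) = 26.4 × 2.54 × ln(307/409) = -19.2 J/K.

ΔS = -19.2 J/K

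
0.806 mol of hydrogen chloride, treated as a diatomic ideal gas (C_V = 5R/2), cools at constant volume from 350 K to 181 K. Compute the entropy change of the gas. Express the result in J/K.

ΔS = -11 J/K

At constant volume, ΔS = nC_V ln(T₂/T₁) with C_V = 5R/2 = 20.79 J mol⁻¹ K⁻¹.
ΔS = 0.806 × 20.79 × ln(181/350) = -11 J/K.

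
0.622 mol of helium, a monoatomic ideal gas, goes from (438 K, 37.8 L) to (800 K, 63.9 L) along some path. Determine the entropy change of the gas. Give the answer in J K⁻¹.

ΔS = 7.39 J/K

Entropy is a state function: ΔS = nC_V ln(T₂/T₁) + nR ln(V₂/V₁), with C_V = 3R/2 = 12.47 J mol⁻¹ K⁻¹ for a monoatomic ideal gas.
ΔS = 0.622 × [12.47 × ln(800/438) + 8.314 × ln(63.9/37.8)] = 7.39 J/K.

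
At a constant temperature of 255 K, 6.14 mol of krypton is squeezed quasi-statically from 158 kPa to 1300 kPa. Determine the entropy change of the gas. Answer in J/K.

For an isothermal ideal gas ΔS_gas = nR ln(P₁/P₂) = 6.14 × 8.314 × ln(158/1300) = -108 J/K.

ΔS_gas = -108 J/K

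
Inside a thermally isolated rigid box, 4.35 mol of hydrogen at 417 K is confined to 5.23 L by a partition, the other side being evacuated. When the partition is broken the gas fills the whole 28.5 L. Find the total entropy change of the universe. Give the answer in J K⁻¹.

For an ideal gas in free expansion Q = 0 and W = 0, so T is unchanged.
Entropy is a state function; using a reversible isothermal path, ΔS_gas = nR ln(V₂/V₁) = 4.35 × 8.314 × ln(28.5/5.23) = 61.3 J/K.
The insulated surroundings exchange no heat, so ΔS_surr = 0 and ΔS_universe = ΔS_gas.

ΔS_universe = 61.3 J/K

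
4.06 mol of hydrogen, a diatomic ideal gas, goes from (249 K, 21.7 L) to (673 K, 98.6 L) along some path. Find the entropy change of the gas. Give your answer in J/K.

ΔS = 135 J/K

Entropy is a state function: ΔS = nC_V ln(T₂/T₁) + nR ln(V₂/V₁), with C_V = 5R/2 = 20.79 J mol⁻¹ K⁻¹ for a diatomic ideal gas.
ΔS = 4.06 × [20.79 × ln(673/249) + 8.314 × ln(98.6/21.7)] = 135 J/K.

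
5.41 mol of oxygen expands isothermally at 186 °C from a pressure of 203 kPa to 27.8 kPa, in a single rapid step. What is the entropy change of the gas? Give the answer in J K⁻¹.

ΔS_gas = 89.4 J/K

Entropy is a state function, so ΔS_gas depends only on the end states.
For an isothermal ideal gas ΔS_gas = nR ln(P₁/P₂) = 5.41 × 8.314 × ln(203/27.8) = 89.4 J/K.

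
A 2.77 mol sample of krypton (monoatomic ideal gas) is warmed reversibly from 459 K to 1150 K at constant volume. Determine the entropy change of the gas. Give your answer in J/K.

At constant volume, ΔS = nC_V ln(T₂/T₁) with C_V = 3R/2 = 12.47 J mol⁻¹ K⁻¹.
ΔS = 2.77 × 12.47 × ln(1150/459) = 31.7 J/K.

ΔS = 31.7 J/K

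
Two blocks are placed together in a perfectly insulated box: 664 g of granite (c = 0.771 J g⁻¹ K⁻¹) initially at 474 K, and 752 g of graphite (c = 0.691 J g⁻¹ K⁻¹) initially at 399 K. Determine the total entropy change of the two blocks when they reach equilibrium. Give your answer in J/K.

ΔS_total = 3.82 J/K

Energy balance: T_f = (m₁c₁T₁ + m₂c₂T₂)/(m₁c₁ + m₂c₂) = 436.22 K.
ΔS₁ = m₁c₁ ln(T_f/T₁) = 511.944 × ln(436.22/474) = -42.52 J/K.
ΔS₂ = m₂c₂ ln(T_f/T₂) = 519.632 × ln(436.22/399) = 46.34 J/K.
ΔS_total = -42.52 + 46.34 = 3.82 J/K.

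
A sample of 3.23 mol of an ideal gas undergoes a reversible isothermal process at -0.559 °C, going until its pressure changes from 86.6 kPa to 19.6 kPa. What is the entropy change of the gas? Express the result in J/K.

ΔS_gas = 39.9 J/K

For an isothermal ideal gas ΔS_gas = nR ln(P₁/P₂) = 3.23 × 8.314 × ln(86.6/19.6) = 39.9 J/K.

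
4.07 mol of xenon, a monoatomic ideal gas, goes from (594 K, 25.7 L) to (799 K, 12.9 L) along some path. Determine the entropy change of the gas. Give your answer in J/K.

ΔS = -8.27 J/K

Entropy is a state function: ΔS = nC_V ln(T₂/T₁) + nR ln(V₂/V₁), with C_V = 3R/2 = 12.47 J mol⁻¹ K⁻¹ for a monoatomic ideal gas.
ΔS = 4.07 × [12.47 × ln(799/594) + 8.314 × ln(12.9/25.7)] = -8.27 J/K.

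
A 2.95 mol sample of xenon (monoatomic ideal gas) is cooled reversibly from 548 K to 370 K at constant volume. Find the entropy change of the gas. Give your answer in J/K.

At constant volume, ΔS = nC_V ln(T₂/T₁) with C_V = 3R/2 = 12.47 J mol⁻¹ K⁻¹.
ΔS = 2.95 × 12.47 × ln(370/548) = -14.4 J/K.

ΔS = -14.4 J/K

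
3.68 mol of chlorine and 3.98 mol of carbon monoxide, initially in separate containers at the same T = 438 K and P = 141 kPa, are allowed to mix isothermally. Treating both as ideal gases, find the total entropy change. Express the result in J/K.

ΔS_mix = 44.1 J/K

Mole fractions: x_A = 3.68/7.66 = 0.48, x_B = 0.52.
ΔS_mix = −R(n_A ln x_A + n_B ln x_B) = −8.314 × (3.68 ln 0.48 + 3.98 ln 0.52) = 44.1 J/K.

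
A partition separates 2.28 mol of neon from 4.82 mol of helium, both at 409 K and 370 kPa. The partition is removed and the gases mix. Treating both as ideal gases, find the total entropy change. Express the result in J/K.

Mole fractions: x_A = 2.28/7.1 = 0.321, x_B = 0.679.
ΔS_mix = −R(n_A ln x_A + n_B ln x_B) = −8.314 × (2.28 ln 0.321 + 4.82 ln 0.679) = 37.1 J/K.

ΔS_mix = 37.1 J/K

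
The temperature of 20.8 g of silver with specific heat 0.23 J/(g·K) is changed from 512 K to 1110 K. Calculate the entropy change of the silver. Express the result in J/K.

ΔS = ∫dQ_rev/T = m c ln(T₂/T₁) = 20.8 × 0.23 × ln(1110/512) = 3.7 J/K.

ΔS = 3.7 J/K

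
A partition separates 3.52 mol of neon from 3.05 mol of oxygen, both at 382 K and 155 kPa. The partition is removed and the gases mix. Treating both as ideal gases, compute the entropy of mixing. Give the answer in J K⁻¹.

ΔS_mix = 37.7 J/K

Mole fractions: x_A = 3.52/6.57 = 0.536, x_B = 0.464.
ΔS_mix = −R(n_A ln x_A + n_B ln x_B) = −8.314 × (3.52 ln 0.536 + 3.05 ln 0.464) = 37.7 J/K.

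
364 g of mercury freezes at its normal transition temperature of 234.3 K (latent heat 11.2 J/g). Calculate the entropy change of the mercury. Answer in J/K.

ΔS = -17.4 J/K

Heat released by the substance: Q = −mL = −364 × 11.2 = −4076.8 J.
At constant T, ΔS = Q_rev/T = −4076.8 / 234.3 = -17.4 J/K.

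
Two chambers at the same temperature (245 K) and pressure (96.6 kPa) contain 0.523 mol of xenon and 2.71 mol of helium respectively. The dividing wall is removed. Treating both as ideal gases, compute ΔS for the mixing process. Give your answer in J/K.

ΔS_mix = 11.9 J/K

Mole fractions: x_A = 0.523/3.23 = 0.162, x_B = 0.838.
ΔS_mix = −R(n_A ln x_A + n_B ln x_B) = −8.314 × (0.523 ln 0.162 + 2.71 ln 0.838) = 11.9 J/K.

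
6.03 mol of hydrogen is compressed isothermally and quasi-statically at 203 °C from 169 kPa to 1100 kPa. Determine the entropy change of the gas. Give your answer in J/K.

For an isothermal ideal gas ΔS_gas = nR ln(P₁/P₂) = 6.03 × 8.314 × ln(169/1100) = -93.9 J/K.

ΔS_gas = -93.9 J/K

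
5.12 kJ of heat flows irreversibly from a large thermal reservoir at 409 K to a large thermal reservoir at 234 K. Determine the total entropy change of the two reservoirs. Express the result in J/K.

ΔS_hot = −Q/T_H = −5120/409 = -12.52 J/K and ΔS_cold = +Q/T_C = 5120/234 = 21.88 J/K.
ΔS_total = -12.52 + 21.88 = 9.36 J/K, positive as the second law requires.

ΔS_total = 9.36 J/K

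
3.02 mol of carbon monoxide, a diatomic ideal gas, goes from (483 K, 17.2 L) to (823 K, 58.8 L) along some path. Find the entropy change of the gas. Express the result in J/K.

Entropy is a state function: ΔS = nC_V ln(T₂/T₁) + nR ln(V₂/V₁), with C_V = 5R/2 = 20.79 J mol⁻¹ K⁻¹ for a diatomic ideal gas.
ΔS = 3.02 × [20.79 × ln(823/483) + 8.314 × ln(58.8/17.2)] = 64.3 J/K.

ΔS = 64.3 J/K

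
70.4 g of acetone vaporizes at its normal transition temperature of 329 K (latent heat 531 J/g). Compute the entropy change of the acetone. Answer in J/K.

ΔS = 114 J/K

Heat absorbed by the substance: Q = mL = 70.4 × 531 = 37382.4 J.
At constant T, ΔS = Q_rev/T = 37382.4 / 329 = 114 J/K.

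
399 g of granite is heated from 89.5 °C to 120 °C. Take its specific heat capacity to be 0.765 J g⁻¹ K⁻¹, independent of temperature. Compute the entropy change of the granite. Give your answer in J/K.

ΔS = 24.6 J/K

In kelvin: T₁ = 362.65 K, T₂ = 393.15 K. ΔS = ∫dQ_rev/T = m c ln(T₂/T₁) = 399 × 0.765 × ln(393.15/362.65) = 24.6 J/K.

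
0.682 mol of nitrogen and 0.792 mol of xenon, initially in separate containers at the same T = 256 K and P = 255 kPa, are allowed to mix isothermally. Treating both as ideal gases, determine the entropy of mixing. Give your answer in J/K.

Mole fractions: x_A = 0.682/1.47 = 0.463, x_B = 0.537.
ΔS_mix = −R(n_A ln x_A + n_B ln x_B) = −8.314 × (0.682 ln 0.463 + 0.792 ln 0.537) = 8.46 J/K.

ΔS_mix = 8.46 J/K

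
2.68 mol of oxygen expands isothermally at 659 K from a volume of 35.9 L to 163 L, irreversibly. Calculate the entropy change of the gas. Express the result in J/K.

ΔS_gas = 33.7 J/K

Entropy is a state function, so ΔS_gas depends only on the end states.
For an isothermal ideal gas ΔS_gas = nR ln(V₂/V₁) = 2.68 × 8.314 × ln(163/35.9) = 33.7 J/K.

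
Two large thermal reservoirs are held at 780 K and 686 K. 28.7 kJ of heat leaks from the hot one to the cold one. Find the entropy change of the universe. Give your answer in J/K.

ΔS_total = 5.04 J/K

ΔS_hot = −Q/T_H = −28700/780 = -36.795 J/K and ΔS_cold = +Q/T_C = 28700/686 = 41.837 J/K.
ΔS_total = -36.795 + 41.837 = 5.04 J/K, positive as the second law requires.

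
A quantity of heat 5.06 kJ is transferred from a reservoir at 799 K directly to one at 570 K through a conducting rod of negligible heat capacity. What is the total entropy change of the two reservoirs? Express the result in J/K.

ΔS_hot = −Q/T_H = −5060/799 = -6.333 J/K and ΔS_cold = +Q/T_C = 5060/570 = 8.877 J/K.
ΔS_total = -6.333 + 8.877 = 2.54 J/K, positive as the second law requires.

ΔS_total = 2.54 J/K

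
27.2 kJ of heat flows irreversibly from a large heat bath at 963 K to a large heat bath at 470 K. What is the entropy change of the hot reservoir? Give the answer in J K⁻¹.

ΔS_hot = -28.2 J/K

The hot reservoir loses heat Q, so ΔS_hot = −Q/T_H = −27200/963 = -28.2 J/K.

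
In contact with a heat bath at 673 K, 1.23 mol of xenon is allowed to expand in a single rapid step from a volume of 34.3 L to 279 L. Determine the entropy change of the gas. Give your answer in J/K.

Entropy is a state function, so ΔS_gas depends only on the end states.
For an isothermal ideal gas ΔS_gas = nR ln(V₂/V₁) = 1.23 × 8.314 × ln(279/34.3) = 21.4 J/K.

ΔS_gas = 21.4 J/K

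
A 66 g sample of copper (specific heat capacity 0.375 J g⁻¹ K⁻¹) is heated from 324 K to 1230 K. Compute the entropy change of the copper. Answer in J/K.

ΔS = ∫dQ_rev/T = m c ln(T₂/T₁) = 66 × 0.375 × ln(1230/324) = 33 J/K.

ΔS = 33 J/K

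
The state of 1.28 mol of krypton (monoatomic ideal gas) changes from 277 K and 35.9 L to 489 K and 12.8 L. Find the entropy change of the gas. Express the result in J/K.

Entropy is a state function: ΔS = nC_V ln(T₂/T₁) + nR ln(V₂/V₁), with C_V = 3R/2 = 12.47 J mol⁻¹ K⁻¹ for a monoatomic ideal gas.
ΔS = 1.28 × [12.47 × ln(489/277) + 8.314 × ln(12.8/35.9)] = -1.9 J/K.

ΔS = -1.9 J/K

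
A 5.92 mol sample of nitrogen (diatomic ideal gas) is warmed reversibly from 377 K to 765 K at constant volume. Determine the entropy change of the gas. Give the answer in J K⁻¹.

ΔS = 87.1 J/K

At constant volume, ΔS = nC_V ln(T₂/T₁) with C_V = 5R/2 = 20.79 J mol⁻¹ K⁻¹.
ΔS = 5.92 × 20.79 × ln(765/377) = 87.1 J/K.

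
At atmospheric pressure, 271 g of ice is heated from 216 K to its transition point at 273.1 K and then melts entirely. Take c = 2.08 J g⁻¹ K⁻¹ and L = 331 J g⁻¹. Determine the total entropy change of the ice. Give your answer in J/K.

ΔS = 461 J/K

Warming step: ΔS₁ = m c ln(T_tr/T_i) = 271 × 2.08 × ln(273.1/216) = 132.2 J/K.
Phase change: ΔS₂ = +mL/T_tr = 271 × 331 / 273.1 = 328.5 J/K.
ΔS_total = (132.2) + (328.5) = 461 J/K.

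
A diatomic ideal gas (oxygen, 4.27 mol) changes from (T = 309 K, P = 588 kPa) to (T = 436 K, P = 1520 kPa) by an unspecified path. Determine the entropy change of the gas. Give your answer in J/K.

ΔS = 9.06 J/K

ΔS = nC_p ln(T₂/T₁) − nR ln(P₂/P₁), with C_p = 7R/2 = 29.1 J mol⁻¹ K⁻¹ for a diatomic ideal gas.
ΔS = 4.27 × [29.1 × ln(436/309) − 8.314 × ln(1520/588)] = 9.06 J/K.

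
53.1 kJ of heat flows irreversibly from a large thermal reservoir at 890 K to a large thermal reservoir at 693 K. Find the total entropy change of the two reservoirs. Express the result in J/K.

ΔS_hot = −Q/T_H = −53100/890 = -59.66 J/K and ΔS_cold = +Q/T_C = 53100/693 = 76.62 J/K.
ΔS_total = -59.66 + 76.62 = 17 J/K, positive as the second law requires.

ΔS_total = 17 J/K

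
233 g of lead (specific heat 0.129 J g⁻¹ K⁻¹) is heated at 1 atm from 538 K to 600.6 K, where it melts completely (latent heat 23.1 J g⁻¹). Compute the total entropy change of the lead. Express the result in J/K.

ΔS = 12.3 J/K

Warming step: ΔS₁ = m c ln(T_tr/T_i) = 233 × 0.129 × ln(600.6/538) = 3.308 J/K.
Phase change: ΔS₂ = +mL/T_tr = 233 × 23.1 / 600.6 = 8.962 J/K.
ΔS_total = (3.308) + (8.962) = 12.3 J/K.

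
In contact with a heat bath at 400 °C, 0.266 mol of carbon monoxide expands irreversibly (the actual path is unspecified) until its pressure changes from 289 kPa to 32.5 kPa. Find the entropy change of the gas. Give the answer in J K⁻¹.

Entropy is a state function, so ΔS_gas depends only on the end states.
For an isothermal ideal gas ΔS_gas = nR ln(P₁/P₂) = 0.266 × 8.314 × ln(289/32.5) = 4.83 J/K.

ΔS_gas = 4.83 J/K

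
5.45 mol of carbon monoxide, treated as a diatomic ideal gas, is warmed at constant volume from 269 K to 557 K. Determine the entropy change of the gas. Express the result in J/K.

ΔS = 82.5 J/K

At constant volume, ΔS = nC_V ln(T₂/T₁) with C_V = 5R/2 = 20.79 J mol⁻¹ K⁻¹.
ΔS = 5.45 × 20.79 × ln(557/269) = 82.5 J/K.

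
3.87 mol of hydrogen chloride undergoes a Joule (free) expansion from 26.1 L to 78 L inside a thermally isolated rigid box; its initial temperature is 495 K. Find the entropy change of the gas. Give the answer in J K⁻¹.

ΔS_gas = 35.2 J/K

No heat is exchanged and no work is done, so the ideal-gas temperature stays constant.
Entropy is a state function; using a reversible isothermal path, ΔS_gas = nR ln(V₂/V₁) = 3.87 × 8.314 × ln(78/26.1) = 35.2 J/K.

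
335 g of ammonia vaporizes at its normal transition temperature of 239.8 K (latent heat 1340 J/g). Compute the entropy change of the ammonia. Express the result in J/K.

ΔS = 1870 J/K

Heat absorbed by the substance: Q = mL = 335 × 1340 = 448900 J.
At constant T, ΔS = Q_rev/T = 448900 / 239.8 = 1870 J/K.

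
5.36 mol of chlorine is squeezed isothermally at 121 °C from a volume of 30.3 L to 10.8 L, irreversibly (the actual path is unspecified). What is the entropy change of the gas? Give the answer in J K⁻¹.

Entropy is a state function, so ΔS_gas depends only on the end states.
For an isothermal ideal gas ΔS_gas = nR ln(V₂/V₁) = 5.36 × 8.314 × ln(10.8/30.3) = -46 J/K.

ΔS_gas = -46 J/K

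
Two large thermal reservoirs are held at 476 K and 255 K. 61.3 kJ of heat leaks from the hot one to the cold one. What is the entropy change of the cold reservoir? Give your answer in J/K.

ΔS_cold = 240 J/K

The cold reservoir gains heat Q, so ΔS_cold = +Q/T_C = 61300/255 = 240 J/K.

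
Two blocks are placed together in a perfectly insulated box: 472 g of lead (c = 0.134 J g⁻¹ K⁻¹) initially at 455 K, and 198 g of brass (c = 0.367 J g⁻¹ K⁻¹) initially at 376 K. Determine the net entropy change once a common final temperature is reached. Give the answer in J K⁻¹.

ΔS_total = 0.617 J/K

Energy balance: T_f = (m₁c₁T₁ + m₂c₂T₂)/(m₁c₁ + m₂c₂) = 412.76 K.
ΔS₁ = m₁c₁ ln(T_f/T₁) = 63.248 × ln(412.76/455) = -6.162 J/K.
ΔS₂ = m₂c₂ ln(T_f/T₂) = 72.666 × ln(412.76/376) = 6.779 J/K.
ΔS_total = -6.162 + 6.779 = 0.617 J/K.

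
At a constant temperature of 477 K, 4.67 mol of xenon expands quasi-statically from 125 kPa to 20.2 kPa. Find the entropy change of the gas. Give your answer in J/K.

ΔS_gas = 70.8 J/K

For an isothermal ideal gas ΔS_gas = nR ln(P₁/P₂) = 4.67 × 8.314 × ln(125/20.2) = 70.8 J/K.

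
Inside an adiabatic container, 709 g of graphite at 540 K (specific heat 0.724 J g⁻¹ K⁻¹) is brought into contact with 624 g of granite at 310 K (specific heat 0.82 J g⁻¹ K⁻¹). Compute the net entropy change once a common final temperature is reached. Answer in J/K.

Energy balance: T_f = (m₁c₁T₁ + m₂c₂T₂)/(m₁c₁ + m₂c₂) = 425.18 K.
ΔS₁ = m₁c₁ ln(T_f/T₁) = 513.316 × ln(425.18/540) = -122.7 J/K.
ΔS₂ = m₂c₂ ln(T_f/T₂) = 511.68 × ln(425.18/310) = 161.7 J/K.
ΔS_total = -122.7 + 161.7 = 39 J/K.

ΔS_total = 39 J/K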